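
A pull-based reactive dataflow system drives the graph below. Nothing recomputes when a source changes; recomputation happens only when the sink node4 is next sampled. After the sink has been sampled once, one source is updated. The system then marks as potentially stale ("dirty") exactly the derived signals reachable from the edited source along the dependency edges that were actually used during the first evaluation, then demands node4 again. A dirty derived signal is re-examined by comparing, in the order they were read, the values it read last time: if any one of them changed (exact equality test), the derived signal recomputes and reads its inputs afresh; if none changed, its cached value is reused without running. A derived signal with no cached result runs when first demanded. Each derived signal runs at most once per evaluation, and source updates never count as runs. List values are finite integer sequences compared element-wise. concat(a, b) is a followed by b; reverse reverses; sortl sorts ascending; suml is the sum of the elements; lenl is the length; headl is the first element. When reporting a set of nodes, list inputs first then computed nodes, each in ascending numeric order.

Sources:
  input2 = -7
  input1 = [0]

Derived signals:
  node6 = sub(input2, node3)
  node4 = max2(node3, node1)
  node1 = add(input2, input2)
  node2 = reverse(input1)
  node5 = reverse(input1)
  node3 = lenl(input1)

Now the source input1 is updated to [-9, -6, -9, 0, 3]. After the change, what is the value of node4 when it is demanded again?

First evaluation (everything demanded from the output):
  node1 = add(-7, -7) = -14
  node3 = lenl([0]) = 1
  node4 = max2(1, -14) = 1

Propagation after the edit:
  node3: runs — input1 [0]->[-9, -6, -9, 0, 3]; result 5.
  node4: runs — node3 1->5; result 5.

New value of node4: 5.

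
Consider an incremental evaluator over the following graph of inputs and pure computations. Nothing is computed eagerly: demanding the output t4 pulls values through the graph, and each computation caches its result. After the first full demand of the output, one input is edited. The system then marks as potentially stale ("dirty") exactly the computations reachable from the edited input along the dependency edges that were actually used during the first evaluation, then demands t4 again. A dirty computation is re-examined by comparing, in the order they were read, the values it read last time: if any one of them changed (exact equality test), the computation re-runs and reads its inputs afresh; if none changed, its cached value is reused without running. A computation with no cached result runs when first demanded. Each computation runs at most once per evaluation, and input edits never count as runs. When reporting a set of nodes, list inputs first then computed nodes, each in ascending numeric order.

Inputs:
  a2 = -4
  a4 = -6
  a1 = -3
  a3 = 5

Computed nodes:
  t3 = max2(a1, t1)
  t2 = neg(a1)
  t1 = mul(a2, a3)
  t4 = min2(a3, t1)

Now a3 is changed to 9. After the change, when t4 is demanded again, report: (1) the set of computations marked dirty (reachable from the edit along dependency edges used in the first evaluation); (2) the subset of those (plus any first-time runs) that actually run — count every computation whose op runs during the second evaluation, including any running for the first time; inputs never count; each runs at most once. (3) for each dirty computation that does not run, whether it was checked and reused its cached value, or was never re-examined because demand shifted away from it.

Initial pass — values computed on the first demand:
  t1 = mul(-4, 5) = -20
  t4 = min2(5, -20) = -20

Second demand — change propagation:
  t1: re-runs because a3 5->9; new result -36.
  t4: re-runs because a3 5->9; t1 -20->-36; new result -36.

Dirty set: t1, t4.
Run set: t1, t4 (2 run).
All dirty computations ended up running.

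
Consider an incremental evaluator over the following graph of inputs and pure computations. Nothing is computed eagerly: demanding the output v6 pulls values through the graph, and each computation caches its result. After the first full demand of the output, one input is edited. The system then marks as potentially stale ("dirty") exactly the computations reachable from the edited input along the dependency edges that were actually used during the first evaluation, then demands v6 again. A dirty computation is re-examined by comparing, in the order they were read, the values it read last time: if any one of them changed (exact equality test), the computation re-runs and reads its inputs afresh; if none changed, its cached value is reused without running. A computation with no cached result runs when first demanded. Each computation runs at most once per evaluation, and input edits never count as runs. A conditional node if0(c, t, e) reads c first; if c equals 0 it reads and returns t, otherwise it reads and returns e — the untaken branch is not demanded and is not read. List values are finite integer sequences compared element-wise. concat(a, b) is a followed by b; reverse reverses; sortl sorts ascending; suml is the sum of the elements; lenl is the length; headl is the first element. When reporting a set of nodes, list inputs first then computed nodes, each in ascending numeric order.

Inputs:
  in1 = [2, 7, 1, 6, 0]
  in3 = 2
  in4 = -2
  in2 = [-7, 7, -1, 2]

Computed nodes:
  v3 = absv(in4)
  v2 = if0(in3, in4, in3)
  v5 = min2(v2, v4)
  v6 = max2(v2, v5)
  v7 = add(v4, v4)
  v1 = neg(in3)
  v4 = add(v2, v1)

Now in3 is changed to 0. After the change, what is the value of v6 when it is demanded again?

Initial pass — values computed on the first demand:
  v1 = neg(2) = -2
  v2 = if0(in3=2 -> else branch in3) = 2
  v4 = add(2, -2) = 0
  v5 = min2(2, 0) = 0
  v6 = max2(2, 0) = 2

Second demand — change propagation:
  v1: re-runs because in3 2->0; new result 0.
  v2: re-runs because in3 2->0; in3 2->0; new result -2.
  v4: re-runs because v2 2->-2; v1 -2->0; new result -2.
  v5: re-runs because v2 2->-2; v4 0->-2; new result -2.
  v6: re-runs because v2 2->-2; v5 0->-2; new result -2.

v6 now evaluates to -2.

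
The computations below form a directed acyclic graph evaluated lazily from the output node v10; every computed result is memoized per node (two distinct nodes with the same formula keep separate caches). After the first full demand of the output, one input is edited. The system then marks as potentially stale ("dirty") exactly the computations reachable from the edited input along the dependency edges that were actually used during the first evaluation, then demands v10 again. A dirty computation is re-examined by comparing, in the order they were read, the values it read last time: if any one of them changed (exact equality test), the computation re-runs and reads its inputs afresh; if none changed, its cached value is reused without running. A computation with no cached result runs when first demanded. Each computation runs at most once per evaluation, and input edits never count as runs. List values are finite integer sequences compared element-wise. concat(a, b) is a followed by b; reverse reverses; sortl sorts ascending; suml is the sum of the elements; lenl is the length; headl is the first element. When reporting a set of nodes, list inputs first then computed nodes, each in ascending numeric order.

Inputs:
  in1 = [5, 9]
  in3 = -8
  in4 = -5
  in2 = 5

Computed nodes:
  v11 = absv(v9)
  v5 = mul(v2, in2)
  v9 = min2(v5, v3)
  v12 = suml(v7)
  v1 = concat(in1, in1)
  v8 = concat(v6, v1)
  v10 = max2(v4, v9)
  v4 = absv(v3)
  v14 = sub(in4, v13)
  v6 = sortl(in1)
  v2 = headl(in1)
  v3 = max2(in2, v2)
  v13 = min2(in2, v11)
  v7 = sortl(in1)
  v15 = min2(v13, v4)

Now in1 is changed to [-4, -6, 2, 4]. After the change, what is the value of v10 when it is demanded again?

First demand of the output computes:
  v2 = headl([5, 9]) = 5
  v3 = max2(5, 5) = 5
  v4 = absv(5) = 5
  v5 = mul(5, 5) = 25
  v9 = min2(25, 5) = 5
  v10 = max2(5, 5) = 5

After the edit, cleaning proceeds:
  v2: a read changed (in1 [5, 9]->[-4, -6, 2, 4]) — executes, giving -4.
  v3: a read changed (v2 5->-4) — executes, giving 5 — identical to its old value.
  v4: dirty, but its reads are unchanged (v3 unchanged); cached 5 stands.
  v5: a read changed (v2 5->-4) — executes, giving -20.
  v9: a read changed (v5 25->-20) — executes, giving -20.
  v10: a read changed (v9 5->-20) — executes, giving 5 — identical to its old value.

Note where the cutoff bites: v4 is checked, finds nothing changed, and keeps its cache.

Demanding v10 again yields 5.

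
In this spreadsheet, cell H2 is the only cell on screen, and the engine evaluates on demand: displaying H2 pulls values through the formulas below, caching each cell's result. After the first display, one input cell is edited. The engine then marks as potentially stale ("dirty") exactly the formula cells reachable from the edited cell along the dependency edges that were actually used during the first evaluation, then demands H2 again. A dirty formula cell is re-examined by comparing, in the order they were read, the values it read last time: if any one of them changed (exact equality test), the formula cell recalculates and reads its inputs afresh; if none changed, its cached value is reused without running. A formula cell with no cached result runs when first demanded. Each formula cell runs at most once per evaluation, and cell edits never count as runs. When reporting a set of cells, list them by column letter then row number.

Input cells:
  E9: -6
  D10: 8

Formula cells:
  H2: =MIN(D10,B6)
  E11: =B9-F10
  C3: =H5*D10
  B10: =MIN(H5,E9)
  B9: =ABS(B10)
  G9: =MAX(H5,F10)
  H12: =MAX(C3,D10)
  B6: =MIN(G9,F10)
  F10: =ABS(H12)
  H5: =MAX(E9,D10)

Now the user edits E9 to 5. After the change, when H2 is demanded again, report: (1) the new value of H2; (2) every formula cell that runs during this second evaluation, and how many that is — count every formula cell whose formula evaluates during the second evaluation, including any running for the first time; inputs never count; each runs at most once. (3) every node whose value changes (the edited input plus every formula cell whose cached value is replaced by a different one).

H2 now evaluates to 8.
Run set: H5 (1 run).
Changed values: E9.
The important point: H5 recomputes to an identical value, and the output ends up unchanged.

Initial pass — values computed on the first demand:
  H5 = MAX(-6, 8) = 8
  C3 = 8 * 8 = 64
  H12 = MAX(64, 8) = 64
  F10 = ABS(64) = 64
  G9 = MAX(8, 64) = 64
  B6 = MIN(64, 64) = 64
  H2 = MIN(8, 64) = 8

Second demand — change propagation:
  H5: re-runs because E9 -6->5; new result 8 (unchanged).
  C3: re-examined; everything it read last time is the same (H5 unchanged, D10 unchanged) — cache 64 kept, no run.
  H12: re-examined; everything it read last time is the same (C3 unchanged, D10 unchanged) — cache 64 kept, no run.
  F10: re-examined; everything it read last time is the same (H12 unchanged) — cache 64 kept, no run.
  G9: re-examined; everything it read last time is the same (H5 unchanged, F10 unchanged) — cache 64 kept, no run.
  B6: re-examined; everything it read last time is the same (G9 unchanged, F10 unchanged) — cache 64 kept, no run.
  H2: re-examined; everything it read last time is the same (D10 unchanged, B6 unchanged) — cache 8 kept, no run.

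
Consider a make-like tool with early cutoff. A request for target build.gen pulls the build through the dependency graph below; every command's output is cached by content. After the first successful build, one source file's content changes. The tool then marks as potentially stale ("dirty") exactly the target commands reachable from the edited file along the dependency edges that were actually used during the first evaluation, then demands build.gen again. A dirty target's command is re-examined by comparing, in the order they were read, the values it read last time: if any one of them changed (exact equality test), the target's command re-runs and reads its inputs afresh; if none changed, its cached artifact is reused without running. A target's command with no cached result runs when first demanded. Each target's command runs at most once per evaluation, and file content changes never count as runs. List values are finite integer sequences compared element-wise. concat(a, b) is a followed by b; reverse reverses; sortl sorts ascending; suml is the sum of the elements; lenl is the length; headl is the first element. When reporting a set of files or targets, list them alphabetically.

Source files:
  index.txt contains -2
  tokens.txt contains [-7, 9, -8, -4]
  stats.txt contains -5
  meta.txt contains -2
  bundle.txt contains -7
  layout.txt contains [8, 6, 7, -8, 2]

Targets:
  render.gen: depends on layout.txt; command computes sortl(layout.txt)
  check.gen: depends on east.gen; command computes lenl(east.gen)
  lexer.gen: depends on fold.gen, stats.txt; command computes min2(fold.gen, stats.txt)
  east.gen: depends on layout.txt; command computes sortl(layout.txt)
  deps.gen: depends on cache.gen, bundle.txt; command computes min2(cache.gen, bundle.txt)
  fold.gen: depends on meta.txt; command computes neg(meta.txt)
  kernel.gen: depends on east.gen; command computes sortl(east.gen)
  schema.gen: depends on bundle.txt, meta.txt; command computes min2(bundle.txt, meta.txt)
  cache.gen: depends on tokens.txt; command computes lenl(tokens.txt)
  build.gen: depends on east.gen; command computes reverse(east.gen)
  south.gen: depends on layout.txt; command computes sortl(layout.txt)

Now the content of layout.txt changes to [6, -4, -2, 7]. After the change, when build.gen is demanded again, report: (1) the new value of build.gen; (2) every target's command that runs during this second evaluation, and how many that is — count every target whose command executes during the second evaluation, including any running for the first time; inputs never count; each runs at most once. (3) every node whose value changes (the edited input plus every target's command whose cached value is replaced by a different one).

Demanding build.gen again yields [7, 6, -2, -4].
2 target commands run: build.gen, east.gen.
The nodes whose values change: build.gen, east.gen, layout.txt.

First demand of the output computes:
  east.gen = sortl([8, 6, 7, -8, 2]) = [-8, 2, 6, 7, 8]
  build.gen = reverse([-8, 2, 6, 7, 8]) = [8, 7, 6, 2, -8]

After the edit, cleaning proceeds:
  east.gen: a read changed (layout.txt [8, 6, 7, -8, 2]->[6, -4, -2, 7]) — executes, giving [-4, -2, 6, 7].
  build.gen: a read changed (east.gen [-8, 2, 6, 7, 8]->[-4, -2, 6, 7]) — executes, giving [7, 6, -2, -4].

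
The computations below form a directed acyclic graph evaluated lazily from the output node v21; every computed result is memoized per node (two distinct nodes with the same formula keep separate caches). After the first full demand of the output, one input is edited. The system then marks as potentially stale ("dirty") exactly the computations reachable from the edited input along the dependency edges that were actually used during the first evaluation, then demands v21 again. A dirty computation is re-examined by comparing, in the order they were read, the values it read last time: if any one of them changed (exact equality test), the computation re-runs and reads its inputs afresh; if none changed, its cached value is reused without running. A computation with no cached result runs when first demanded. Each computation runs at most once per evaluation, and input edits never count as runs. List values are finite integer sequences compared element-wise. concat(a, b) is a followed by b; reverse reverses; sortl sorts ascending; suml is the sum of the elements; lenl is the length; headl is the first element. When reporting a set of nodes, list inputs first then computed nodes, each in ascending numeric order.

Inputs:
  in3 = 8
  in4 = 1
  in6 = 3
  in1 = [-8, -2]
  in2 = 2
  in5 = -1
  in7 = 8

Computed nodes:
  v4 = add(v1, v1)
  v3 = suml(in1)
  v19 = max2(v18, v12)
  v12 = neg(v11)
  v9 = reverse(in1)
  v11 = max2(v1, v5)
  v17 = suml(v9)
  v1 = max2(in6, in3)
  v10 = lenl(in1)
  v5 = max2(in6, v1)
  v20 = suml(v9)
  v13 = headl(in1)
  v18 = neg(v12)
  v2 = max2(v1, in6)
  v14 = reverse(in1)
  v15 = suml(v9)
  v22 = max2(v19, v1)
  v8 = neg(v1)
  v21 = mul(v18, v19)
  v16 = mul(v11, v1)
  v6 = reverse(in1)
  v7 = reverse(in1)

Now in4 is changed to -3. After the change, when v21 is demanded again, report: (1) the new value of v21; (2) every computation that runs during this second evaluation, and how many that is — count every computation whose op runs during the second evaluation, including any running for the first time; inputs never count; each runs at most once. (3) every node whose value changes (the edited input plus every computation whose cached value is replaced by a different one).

Demanding v21 again yields 64.
0 computations run: none.
The nodes whose values change: in4.
Note the shortcut — nothing in the graph depends on in4 at all, so no recomputation happens.

First demand of the output computes:
  v1 = max2(3, 8) = 8
  v5 = max2(3, 8) = 8
  v11 = max2(8, 8) = 8
  v12 = neg(8) = -8
  v18 = neg(-8) = 8
  v19 = max2(8, -8) = 8
  v21 = mul(8, 8) = 64

After the edit, cleaning proceeds:
  no node depends on in4 at all; the second demand re-runs nothing.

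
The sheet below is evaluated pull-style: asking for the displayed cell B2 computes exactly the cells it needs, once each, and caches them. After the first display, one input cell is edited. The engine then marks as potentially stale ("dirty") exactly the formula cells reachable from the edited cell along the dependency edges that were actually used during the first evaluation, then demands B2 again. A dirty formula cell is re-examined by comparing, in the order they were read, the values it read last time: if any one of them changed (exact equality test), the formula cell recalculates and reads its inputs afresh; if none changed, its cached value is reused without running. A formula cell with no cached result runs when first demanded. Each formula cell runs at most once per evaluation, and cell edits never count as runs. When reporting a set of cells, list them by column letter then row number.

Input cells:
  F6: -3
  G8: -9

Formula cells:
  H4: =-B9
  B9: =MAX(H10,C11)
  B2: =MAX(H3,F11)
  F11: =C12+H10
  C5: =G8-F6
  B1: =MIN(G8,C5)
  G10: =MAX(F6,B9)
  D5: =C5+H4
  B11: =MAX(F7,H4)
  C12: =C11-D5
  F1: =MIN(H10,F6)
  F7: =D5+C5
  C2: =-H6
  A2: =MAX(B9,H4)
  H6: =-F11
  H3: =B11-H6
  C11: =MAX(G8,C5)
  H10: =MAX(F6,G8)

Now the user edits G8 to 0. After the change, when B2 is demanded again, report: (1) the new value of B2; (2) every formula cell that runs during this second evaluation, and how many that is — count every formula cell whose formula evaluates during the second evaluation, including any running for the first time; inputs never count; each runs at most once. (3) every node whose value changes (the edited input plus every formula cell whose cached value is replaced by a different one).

Demanding B2 again yields 6.
13 formula cells run: B2, B9, B11, C5, C11, C12, D5, F7, F11, H3, H4, H6, H10.
The nodes whose values change: B2, B9, C5, C11, C12, D5, F7, F11, G8, H3, H4, H6, H10.

First demand of the output computes:
  C5 = -9 - -3 = -6
  C11 = MAX(-9, -6) = -6
  H10 = MAX(-3, -9) = -3
  B9 = MAX(-3, -6) = -3
  H4 = -(-3) = 3
  D5 = -6 + 3 = -3
  C12 = -6 - -3 = -3
  F7 = -3 + -6 = -9
  B11 = MAX(-9, 3) = 3
  F11 = -3 + -3 = -6
  H6 = -(-6) = 6
  H3 = 3 - 6 = -3
  B2 = MAX(-3, -6) = -3

After the edit, cleaning proceeds:
  C5: a read changed (G8 -9->0) — executes, giving 3.
  C11: a read changed (G8 -9->0; C5 -6->3) — executes, giving 3.
  H10: a read changed (G8 -9->0) — executes, giving 0.
  B9: a read changed (H10 -3->0; C11 -6->3) — executes, giving 3.
  H4: a read changed (B9 -3->3) — executes, giving -3.
  D5: a read changed (C5 -6->3; H4 3->-3) — executes, giving 0.
  C12: a read changed (C11 -6->3; D5 -3->0) — executes, giving 3.
  F7: a read changed (D5 -3->0; C5 -6->3) — executes, giving 3.
  B11: a read changed (F7 -9->3; H4 3->-3) — executes, giving 3 — identical to its old value.
  F11: a read changed (C12 -3->3; H10 -3->0) — executes, giving 3.
  H6: a read changed (F11 -6->3) — executes, giving -3.
  H3: a read changed (H6 6->-3) — executes, giving 6.
  B2: a read changed (H3 -3->6; F11 -6->3) — executes, giving 6.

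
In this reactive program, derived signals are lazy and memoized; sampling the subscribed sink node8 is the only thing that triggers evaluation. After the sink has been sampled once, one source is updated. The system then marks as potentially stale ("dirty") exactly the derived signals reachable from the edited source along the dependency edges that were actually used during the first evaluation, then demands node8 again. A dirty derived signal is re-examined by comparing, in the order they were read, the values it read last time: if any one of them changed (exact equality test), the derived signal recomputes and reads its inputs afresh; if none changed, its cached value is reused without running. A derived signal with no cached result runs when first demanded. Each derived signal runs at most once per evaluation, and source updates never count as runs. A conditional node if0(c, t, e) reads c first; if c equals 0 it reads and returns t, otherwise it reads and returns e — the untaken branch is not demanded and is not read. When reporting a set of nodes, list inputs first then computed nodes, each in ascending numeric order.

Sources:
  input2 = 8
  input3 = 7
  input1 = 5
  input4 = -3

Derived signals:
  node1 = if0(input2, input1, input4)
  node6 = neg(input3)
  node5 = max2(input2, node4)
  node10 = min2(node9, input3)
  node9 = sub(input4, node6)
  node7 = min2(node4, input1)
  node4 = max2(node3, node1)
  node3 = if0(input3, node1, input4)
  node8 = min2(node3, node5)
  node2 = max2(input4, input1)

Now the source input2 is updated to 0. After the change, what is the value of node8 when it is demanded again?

First demand of the output computes:
  node1 = if0(input2=8 -> else branch input4) = -3
  node3 = if0(input3=7 -> else branch input4) = -3
  node4 = max2(-3, -3) = -3
  node5 = max2(8, -3) = 8
  node8 = min2(-3, 8) = -3

After the edit, cleaning proceeds:
  node1: a read changed (input2 8->0) — executes, giving 5.
  node4: a read changed (node1 -3->5) — executes, giving 5.
  node5: a read changed (input2 8->0; node4 -3->5) — executes, giving 5.
  node8: a read changed (node5 8->5) — executes, giving -3 — identical to its old value.

Demanding node8 again yields -3.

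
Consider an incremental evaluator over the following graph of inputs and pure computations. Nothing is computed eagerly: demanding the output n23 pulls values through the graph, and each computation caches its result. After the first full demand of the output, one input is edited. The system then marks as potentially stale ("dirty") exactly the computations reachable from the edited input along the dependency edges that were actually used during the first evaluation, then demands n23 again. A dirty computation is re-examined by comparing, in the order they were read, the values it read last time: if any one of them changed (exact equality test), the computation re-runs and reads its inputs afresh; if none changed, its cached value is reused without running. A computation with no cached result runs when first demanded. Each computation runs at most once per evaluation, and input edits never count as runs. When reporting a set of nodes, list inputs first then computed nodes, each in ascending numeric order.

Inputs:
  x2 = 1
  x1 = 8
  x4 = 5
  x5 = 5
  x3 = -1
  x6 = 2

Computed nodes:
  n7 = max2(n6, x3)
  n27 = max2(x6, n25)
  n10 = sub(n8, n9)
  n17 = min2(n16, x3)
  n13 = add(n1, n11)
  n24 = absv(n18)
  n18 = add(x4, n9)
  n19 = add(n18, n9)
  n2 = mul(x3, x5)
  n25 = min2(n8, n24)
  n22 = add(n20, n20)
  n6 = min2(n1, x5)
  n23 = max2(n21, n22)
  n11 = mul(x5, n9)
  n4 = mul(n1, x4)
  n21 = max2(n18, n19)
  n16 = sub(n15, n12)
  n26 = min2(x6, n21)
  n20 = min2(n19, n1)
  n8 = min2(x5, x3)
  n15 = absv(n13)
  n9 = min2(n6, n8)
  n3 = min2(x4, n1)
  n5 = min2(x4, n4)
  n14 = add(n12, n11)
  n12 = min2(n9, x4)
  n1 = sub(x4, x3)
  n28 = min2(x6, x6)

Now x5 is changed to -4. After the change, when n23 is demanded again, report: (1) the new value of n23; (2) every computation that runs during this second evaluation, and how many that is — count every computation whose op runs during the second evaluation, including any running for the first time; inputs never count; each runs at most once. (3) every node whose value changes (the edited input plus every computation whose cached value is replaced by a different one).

Initial pass — values computed on the first demand:
  n1 = sub(5, -1) = 6
  n6 = min2(6, 5) = 5
  n8 = min2(5, -1) = -1
  n9 = min2(5, -1) = -1
  n18 = add(5, -1) = 4
  n19 = add(4, -1) = 3
  n20 = min2(3, 6) = 3
  n21 = max2(4, 3) = 4
  n22 = add(3, 3) = 6
  n23 = max2(4, 6) = 6

Second demand — change propagation:
  n6: re-runs because x5 5->-4; new result -4.
  n8: re-runs because x5 5->-4; new result -4.
  n9: re-runs because n6 5->-4; n8 -1->-4; new result -4.
  n18: re-runs because n9 -1->-4; new result 1.
  n19: re-runs because n18 4->1; n9 -1->-4; new result -3.
  n20: re-runs because n19 3->-3; new result -3.
  n21: re-runs because n18 4->1; n19 3->-3; new result 1.
  n22: re-runs because n20 3->-3; n20 3->-3; new result -6.
  n23: re-runs because n21 4->1; n22 6->-6; new result 1.

n23 now evaluates to 1.
Run set: n6, n8, n9, n18, n19, n20, n21, n22, n23 (9 run).
Changed values: x5, n6, n8, n9, n18, n19, n20, n21, n22, n23.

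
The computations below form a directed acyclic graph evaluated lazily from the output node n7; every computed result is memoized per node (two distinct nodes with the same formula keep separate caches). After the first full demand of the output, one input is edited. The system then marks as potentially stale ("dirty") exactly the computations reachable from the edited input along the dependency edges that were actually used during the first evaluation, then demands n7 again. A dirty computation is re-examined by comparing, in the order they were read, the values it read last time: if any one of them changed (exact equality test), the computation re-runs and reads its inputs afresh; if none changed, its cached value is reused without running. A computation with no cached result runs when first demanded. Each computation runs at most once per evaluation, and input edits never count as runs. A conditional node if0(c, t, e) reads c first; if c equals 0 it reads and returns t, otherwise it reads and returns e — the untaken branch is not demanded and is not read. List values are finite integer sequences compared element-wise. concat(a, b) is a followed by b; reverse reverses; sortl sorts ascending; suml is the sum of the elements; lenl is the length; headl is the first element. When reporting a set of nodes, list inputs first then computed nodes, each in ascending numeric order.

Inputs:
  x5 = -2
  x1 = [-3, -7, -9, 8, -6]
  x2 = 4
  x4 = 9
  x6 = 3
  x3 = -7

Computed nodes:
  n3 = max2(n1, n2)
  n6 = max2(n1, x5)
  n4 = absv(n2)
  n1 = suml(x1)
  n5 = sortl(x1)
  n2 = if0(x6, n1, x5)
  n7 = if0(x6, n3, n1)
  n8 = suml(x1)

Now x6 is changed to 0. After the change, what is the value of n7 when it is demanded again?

First demand of the output computes:
  n1 = suml([-3, -7, -9, 8, -6]) = -17
  n7 = if0(x6=3 -> else branch n1) = -17

After the edit, cleaning proceeds:
  n2: had never run; runs now, result -17.
  n3: had never run; runs now, result -17.
  n7: a read changed (x6 3->0) — executes, giving -17 — identical to its old value.

Note the branch switch — n2, n3 had no cache and run now for the first time.

Demanding n7 again yields -17.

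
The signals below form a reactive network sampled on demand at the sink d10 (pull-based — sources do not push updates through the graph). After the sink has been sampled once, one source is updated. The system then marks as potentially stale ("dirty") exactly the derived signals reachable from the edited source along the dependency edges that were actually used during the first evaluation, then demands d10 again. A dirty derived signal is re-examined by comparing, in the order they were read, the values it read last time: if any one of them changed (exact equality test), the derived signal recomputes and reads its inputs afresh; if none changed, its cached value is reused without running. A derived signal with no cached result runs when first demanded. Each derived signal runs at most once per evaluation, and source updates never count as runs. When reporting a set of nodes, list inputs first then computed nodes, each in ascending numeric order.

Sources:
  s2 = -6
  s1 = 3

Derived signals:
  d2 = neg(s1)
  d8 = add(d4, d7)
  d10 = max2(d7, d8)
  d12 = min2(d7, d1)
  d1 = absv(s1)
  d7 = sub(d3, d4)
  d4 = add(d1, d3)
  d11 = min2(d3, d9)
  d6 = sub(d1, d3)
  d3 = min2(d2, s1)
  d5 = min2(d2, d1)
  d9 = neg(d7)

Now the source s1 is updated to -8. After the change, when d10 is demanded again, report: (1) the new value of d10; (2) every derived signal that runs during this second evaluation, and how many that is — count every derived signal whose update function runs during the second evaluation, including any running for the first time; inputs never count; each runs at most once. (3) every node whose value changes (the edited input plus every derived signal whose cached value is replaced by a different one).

Initial pass — values computed on the first demand:
  d1 = absv(3) = 3
  d2 = neg(3) = -3
  d3 = min2(-3, 3) = -3
  d4 = add(3, -3) = 0
  d7 = sub(-3, 0) = -3
  d8 = add(0, -3) = -3
  d10 = max2(-3, -3) = -3

Second demand — change propagation:
  d1: re-runs because s1 3->-8; new result 8.
  d2: re-runs because s1 3->-8; new result 8.
  d3: re-runs because d2 -3->8; s1 3->-8; new result -8.
  d4: re-runs because d1 3->8; d3 -3->-8; new result 0 (unchanged).
  d7: re-runs because d3 -3->-8; new result -8.
  d8: re-runs because d7 -3->-8; new result -8.
  d10: re-runs because d7 -3->-8; d8 -3->-8; new result -8.

d10 now evaluates to -8.
Run set: d1, d2, d3, d4, d7, d8, d10 (7 run).
Changed values: s1, d1, d2, d3, d7, d8, d10.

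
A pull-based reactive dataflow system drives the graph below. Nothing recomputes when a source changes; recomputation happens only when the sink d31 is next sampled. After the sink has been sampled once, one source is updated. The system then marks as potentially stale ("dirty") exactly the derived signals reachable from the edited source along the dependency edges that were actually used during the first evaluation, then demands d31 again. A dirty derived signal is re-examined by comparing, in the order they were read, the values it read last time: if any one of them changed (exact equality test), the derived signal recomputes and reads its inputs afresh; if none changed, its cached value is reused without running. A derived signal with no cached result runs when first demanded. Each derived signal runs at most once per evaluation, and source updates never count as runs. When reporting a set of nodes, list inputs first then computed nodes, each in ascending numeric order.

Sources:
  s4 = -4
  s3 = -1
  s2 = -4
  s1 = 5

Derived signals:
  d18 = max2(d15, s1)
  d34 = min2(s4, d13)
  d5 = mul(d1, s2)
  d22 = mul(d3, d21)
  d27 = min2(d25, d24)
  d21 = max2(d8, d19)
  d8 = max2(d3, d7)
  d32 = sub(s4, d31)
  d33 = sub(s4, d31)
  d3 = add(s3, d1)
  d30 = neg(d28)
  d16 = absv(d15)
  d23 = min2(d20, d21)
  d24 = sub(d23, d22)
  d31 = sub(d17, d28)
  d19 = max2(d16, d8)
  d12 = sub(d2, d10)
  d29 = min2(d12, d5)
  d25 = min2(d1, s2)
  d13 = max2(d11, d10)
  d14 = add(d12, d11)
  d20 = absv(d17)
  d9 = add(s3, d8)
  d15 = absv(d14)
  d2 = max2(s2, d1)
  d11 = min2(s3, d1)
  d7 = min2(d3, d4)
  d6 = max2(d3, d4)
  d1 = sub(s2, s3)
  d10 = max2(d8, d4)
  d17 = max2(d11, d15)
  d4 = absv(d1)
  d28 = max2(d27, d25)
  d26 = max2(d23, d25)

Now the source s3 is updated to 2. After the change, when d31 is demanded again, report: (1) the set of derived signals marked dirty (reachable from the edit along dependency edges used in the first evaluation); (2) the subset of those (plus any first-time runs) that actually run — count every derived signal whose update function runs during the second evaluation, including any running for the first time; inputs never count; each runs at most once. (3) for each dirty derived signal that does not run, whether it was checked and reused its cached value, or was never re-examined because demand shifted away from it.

First evaluation (everything demanded from the output):
  d1 = sub(-4, -1) = -3
  d2 = max2(-4, -3) = -3
  d3 = add(-1, -3) = -4
  d4 = absv(-3) = 3
  d7 = min2(-4, 3) = -4
  d8 = max2(-4, -4) = -4
  d10 = max2(-4, 3) = 3
  d11 = min2(-1, -3) = -3
  d12 = sub(-3, 3) = -6
  d14 = add(-6, -3) = -9
  d15 = absv(-9) = 9
  d16 = absv(9) = 9
  d17 = max2(-3, 9) = 9
  d19 = max2(9, -4) = 9
  d20 = absv(9) = 9
  d21 = max2(-4, 9) = 9
  d22 = mul(-4, 9) = -36
  d23 = min2(9, 9) = 9
  d24 = sub(9, -36) = 45
  d25 = min2(-3, -4) = -4
  d27 = min2(-4, 45) = -4
  d28 = max2(-4, -4) = -4
  d31 = sub(9, -4) = 13

Propagation after the edit:
  d1: runs — s3 -1->2; result -6.
  d2: runs — d1 -3->-6; result -4.
  d3: runs — s3 -1->2; d1 -3->-6; result -4 (same value as before).
  d4: runs — d1 -3->-6; result 6.
  d7: runs — d4 3->6; result -4 (same value as before).
  d8: checked — values it read are unchanged (d3 unchanged, d7 unchanged); reused cached -4 without running.
  d10: runs — d4 3->6; result 6.
  d11: runs — s3 -1->2; d1 -3->-6; result -6.
  d12: runs — d2 -3->-4; d10 3->6; result -10.
  d14: runs — d12 -6->-10; d11 -3->-6; result -16.
  d15: runs — d14 -9->-16; result 16.
  d16: runs — d15 9->16; result 16.
  d17: runs — d11 -3->-6; d15 9->16; result 16.
  d19: runs — d16 9->16; result 16.
  d20: runs — d17 9->16; result 16.
  d21: runs — d19 9->16; result 16.
  d22: runs — d21 9->16; result -64.
  d23: runs — d20 9->16; d21 9->16; result 16.
  d24: runs — d23 9->16; d22 -36->-64; result 80.
  d25: runs — d1 -3->-6; result -6.
  d27: runs — d25 -4->-6; d24 45->80; result -6.
  d28: runs — d27 -4->-6; d25 -4->-6; result -6.
  d31: runs — d17 9->16; d28 -4->-6; result 22.

Key observation: the cutoff stops propagation at d8 — its inputs' values are unchanged, so it reuses its cache.

Marked dirty: d1, d2, d3, d4, d7, d8, d10, d11, d12, d14, d15, d16, d17, d19, d20, d21, d22, d23, d24, d25, d27, d28, d31.
Derived signals that run: d1, d2, d3, d4, d7, d10, d11, d12, d14, d15, d16, d17, d19, d20, d21, d22, d23, d24, d25, d27, d28, d31 — 22 in total.
Checked but reused from cache: d8.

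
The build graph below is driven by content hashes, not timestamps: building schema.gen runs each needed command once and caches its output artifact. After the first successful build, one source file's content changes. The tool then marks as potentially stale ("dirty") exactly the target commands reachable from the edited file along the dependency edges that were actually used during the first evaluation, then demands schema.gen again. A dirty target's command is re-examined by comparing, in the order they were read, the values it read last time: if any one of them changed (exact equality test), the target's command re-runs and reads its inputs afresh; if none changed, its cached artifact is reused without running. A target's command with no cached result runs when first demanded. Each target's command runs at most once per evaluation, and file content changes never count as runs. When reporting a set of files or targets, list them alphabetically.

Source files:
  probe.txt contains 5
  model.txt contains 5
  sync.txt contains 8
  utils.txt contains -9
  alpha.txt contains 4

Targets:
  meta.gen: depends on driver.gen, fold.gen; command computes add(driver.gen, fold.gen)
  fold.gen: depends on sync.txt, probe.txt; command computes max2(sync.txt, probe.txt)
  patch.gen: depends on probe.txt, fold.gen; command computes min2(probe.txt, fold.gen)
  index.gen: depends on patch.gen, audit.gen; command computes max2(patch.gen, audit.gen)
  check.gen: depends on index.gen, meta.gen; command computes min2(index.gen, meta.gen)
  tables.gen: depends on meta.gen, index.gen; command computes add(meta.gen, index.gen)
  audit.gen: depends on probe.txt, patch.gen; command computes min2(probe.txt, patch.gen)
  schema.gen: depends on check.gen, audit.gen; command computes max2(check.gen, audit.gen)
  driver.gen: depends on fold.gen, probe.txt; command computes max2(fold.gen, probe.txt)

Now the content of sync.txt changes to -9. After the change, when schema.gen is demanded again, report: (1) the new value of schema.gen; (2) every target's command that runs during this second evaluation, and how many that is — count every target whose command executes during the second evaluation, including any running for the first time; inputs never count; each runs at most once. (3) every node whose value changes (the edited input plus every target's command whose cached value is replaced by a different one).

schema.gen now evaluates to 5.
Run set: check.gen, driver.gen, fold.gen, meta.gen, patch.gen (5 run).
Changed values: driver.gen, fold.gen, meta.gen, sync.txt.
The important point: at audit.gen every value read last time is unchanged, so the dirty flag clears without a run.

Initial pass — values computed on the first demand:
  fold.gen = max2(8, 5) = 8
  driver.gen = max2(8, 5) = 8
  meta.gen = add(8, 8) = 16
  patch.gen = min2(5, 8) = 5
  audit.gen = min2(5, 5) = 5
  index.gen = max2(5, 5) = 5
  check.gen = min2(5, 16) = 5
  schema.gen = max2(5, 5) = 5

Second demand — change propagation:
  fold.gen: re-runs because sync.txt 8->-9; new result 5.
  driver.gen: re-runs because fold.gen 8->5; new result 5.
  meta.gen: re-runs because driver.gen 8->5; fold.gen 8->5; new result 10.
  patch.gen: re-runs because fold.gen 8->5; new result 5 (unchanged).
  audit.gen: re-examined; everything it read last time is the same (probe.txt unchanged, patch.gen unchanged) — cache 5 kept, no run.
  index.gen: re-examined; everything it read last time is the same (patch.gen unchanged, audit.gen unchanged) — cache 5 kept, no run.
  check.gen: re-runs because meta.gen 16->10; new result 5 (unchanged).
  schema.gen: re-examined; everything it read last time is the same (check.gen unchanged, audit.gen unchanged) — cache 5 kept, no run.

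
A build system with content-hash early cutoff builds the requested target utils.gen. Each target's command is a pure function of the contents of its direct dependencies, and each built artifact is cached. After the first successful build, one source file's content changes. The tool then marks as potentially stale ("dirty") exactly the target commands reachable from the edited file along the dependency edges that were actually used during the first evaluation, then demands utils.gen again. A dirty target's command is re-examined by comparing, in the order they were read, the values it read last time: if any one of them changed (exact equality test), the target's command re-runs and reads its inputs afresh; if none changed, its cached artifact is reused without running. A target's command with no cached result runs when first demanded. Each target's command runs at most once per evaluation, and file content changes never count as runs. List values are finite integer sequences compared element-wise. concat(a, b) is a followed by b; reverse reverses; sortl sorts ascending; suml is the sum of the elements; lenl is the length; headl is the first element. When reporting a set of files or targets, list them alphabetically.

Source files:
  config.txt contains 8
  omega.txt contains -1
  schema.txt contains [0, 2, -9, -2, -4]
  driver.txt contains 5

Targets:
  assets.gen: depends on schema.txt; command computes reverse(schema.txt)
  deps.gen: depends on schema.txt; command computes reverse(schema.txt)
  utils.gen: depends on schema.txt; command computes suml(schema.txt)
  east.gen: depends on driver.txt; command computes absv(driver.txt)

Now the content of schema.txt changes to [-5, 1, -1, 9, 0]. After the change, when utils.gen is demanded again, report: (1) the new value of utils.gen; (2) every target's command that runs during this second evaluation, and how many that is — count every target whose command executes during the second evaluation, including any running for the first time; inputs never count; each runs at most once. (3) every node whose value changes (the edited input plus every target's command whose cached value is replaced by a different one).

First evaluation (everything demanded from the output):
  utils.gen = suml([0, 2, -9, -2, -4]) = -13

Propagation after the edit:
  utils.gen: runs — schema.txt [0, 2, -9, -2, -4]->[-5, 1, -1, 9, 0]; result 4.

New value of utils.gen: 4.
Target commands that run: utils.gen — 1 in total.
Values that change: schema.txt, utils.gen.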